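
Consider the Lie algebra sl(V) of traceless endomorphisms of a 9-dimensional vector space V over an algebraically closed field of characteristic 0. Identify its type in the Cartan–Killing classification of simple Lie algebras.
A8

This is sl(9), which has dimension 9^2 - 1 = 80 and rank 9 - 1 = 8 (a Cartan subalgebra is the diagonal traceless matrices). In the classification of classical Lie algebras, the special linear algebra sl(n+1) has type A_n; here n = 8, so the Dynkin diagram is a chain of 8 nodes with single edges (A_8). Hence the type is A_8.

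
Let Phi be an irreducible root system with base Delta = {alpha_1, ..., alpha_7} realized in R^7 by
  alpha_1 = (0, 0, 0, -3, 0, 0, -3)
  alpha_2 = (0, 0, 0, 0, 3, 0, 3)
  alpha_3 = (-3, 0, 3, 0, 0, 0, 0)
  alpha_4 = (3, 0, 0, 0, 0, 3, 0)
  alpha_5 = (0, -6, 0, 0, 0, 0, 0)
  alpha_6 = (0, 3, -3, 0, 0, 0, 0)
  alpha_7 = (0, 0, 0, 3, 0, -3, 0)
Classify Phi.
Compute the Cartan integers a_ij = 2(alpha_i, alpha_j)/(alpha_j, alpha_j); the resulting 7x7 Cartan matrix is
[[2, -1, 0, 0, 0, 0, -1], [-1, 2, 0, 0, 0, 0, 0], [0, 0, 2, -1, 0, -1, 0], [0, 0, -1, 2, 0, 0, -1], [0, 0, 0, 0, 2, -2, 0], [0, 0, -1, 0, -1, 2, 0], [-1, 0, 0, -1, 0, 0, 2]].
The roots have two lengths (squared-length ratio 2:1); the short ones are alpha_{1,2,3,4,6,7}. The associated Dynkin diagram is a chain of 7 nodes with a double edge at one end; the terminal node there is the unique long simple root (C_7), so the type is C_7 (the algebra sp(14)).

C7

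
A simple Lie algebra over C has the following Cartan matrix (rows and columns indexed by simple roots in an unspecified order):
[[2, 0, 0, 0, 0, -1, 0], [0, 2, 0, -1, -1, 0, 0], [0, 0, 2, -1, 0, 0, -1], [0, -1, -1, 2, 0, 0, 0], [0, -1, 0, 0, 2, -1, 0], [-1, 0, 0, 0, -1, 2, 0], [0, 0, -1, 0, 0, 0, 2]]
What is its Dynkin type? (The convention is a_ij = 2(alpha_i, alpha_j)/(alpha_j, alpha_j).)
The matrix has rank 7 with 2's on the diagonal. Reading the off-diagonal entries as Dynkin edges (a single edge where a_ij = a_ji = -1; a double or triple edge where a_ij * a_ji = 2 or 3), the diagram is a chain of 7 nodes with single edges (A_7). One simple-root ordering that puts it in standard form is (alpha_1, alpha_6, alpha_5, alpha_2, alpha_4, alpha_3, alpha_7). So the algebra is type A_7, i.e. sl(8).

A_7 (sl(8))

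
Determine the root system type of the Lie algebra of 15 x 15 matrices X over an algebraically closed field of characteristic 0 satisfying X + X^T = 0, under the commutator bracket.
type B_7

This is so(15) with 15 odd, which has dimension 15(15-1)/2 = 105 and rank (15-1)/2 = 7. In the classification of classical Lie algebras, the orthogonal algebra so(2n+1) in an odd number of variables has type B_n; here n = 7, so the Dynkin diagram is a chain of 7 nodes with a double edge at one end; the terminal node there is the unique short simple root (B_7). Hence the type is B_7.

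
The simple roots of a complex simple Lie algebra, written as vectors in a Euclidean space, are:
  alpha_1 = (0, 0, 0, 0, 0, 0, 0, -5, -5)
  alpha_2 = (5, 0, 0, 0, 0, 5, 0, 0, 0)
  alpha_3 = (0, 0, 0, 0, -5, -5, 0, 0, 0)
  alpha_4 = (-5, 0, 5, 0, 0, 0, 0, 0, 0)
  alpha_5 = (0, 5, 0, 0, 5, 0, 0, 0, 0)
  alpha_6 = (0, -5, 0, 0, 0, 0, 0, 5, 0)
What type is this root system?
Compute the Cartan integers a_ij = 2(alpha_i, alpha_j)/(alpha_j, alpha_j); the resulting 6x6 Cartan matrix is
[[2, 0, 0, 0, 0, -1], [0, 2, -1, -1, 0, 0], [0, -1, 2, 0, -1, 0], [0, -1, 0, 2, 0, 0], [0, 0, -1, 0, 2, -1], [-1, 0, 0, 0, -1, 2]].
All simple roots have the same length, so the diagram is simply laced. The associated Dynkin diagram is a chain of 6 nodes with single edges (A_6), so the type is A_6 (the algebra sl(7)).

A_6 (sl(7))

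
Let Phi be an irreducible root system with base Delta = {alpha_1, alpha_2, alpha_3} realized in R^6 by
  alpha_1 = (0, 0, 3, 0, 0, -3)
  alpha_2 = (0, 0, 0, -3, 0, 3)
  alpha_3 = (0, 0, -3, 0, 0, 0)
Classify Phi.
B_3

Compute the Cartan integers a_ij = 2(alpha_i, alpha_j)/(alpha_j, alpha_j); the resulting 3x3 Cartan matrix is
[[2, -1, -2], [-1, 2, 0], [-1, 0, 2]].
The roots have two lengths (squared-length ratio 2:1); the short ones are alpha_{3}. The associated Dynkin diagram is a chain of 3 nodes with a double edge at one end; the terminal node there is the unique short simple root (B_3), so the type is B_3 (the algebra so(7)).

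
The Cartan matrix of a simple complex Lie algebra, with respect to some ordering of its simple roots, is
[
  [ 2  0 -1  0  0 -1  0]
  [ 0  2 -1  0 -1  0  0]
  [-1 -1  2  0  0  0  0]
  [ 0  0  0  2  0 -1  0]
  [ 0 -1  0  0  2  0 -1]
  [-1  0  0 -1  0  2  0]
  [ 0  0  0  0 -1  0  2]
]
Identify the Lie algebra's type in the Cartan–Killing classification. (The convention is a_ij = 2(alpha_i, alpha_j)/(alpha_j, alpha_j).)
The matrix has rank 7 with 2's on the diagonal. Reading the off-diagonal entries as Dynkin edges (a single edge where a_ij = a_ji = -1; a double or triple edge where a_ij * a_ji = 2 or 3), the diagram is a chain of 7 nodes with single edges (A_7). One simple-root ordering that puts it in standard form is (alpha_4, alpha_6, alpha_1, alpha_3, alpha_2, alpha_5, alpha_7). So the algebra is type A_7, i.e. sl(8).

A7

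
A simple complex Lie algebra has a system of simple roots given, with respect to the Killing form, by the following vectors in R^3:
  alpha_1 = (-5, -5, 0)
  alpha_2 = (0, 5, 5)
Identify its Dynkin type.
type A_2

Compute the Cartan integers a_ij = 2(alpha_i, alpha_j)/(alpha_j, alpha_j); the resulting 2x2 Cartan matrix is
[[2, -1], [-1, 2]].
All simple roots have the same length, so the diagram is simply laced. The associated Dynkin diagram is a chain of 2 nodes with single edges (A_2), so the type is A_2 (the algebra sl(3)).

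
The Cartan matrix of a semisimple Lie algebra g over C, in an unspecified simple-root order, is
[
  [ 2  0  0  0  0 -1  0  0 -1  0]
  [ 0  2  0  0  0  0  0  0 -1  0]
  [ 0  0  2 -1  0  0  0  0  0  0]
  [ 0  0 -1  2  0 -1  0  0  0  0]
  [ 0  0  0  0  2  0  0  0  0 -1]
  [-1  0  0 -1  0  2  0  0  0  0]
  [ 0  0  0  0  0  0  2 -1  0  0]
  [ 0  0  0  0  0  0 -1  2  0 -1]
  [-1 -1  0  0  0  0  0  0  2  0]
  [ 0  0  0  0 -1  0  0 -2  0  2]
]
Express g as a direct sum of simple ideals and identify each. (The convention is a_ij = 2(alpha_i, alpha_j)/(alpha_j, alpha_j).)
A6 ⊕ F4

The diagram associated to this matrix has two connected components: the simple roots {alpha_1, alpha_2, alpha_3, alpha_4, alpha_6, alpha_9} form a chain of 6 nodes with single edges (A_6), and {alpha_5, alpha_7, alpha_8, alpha_10} form a chain of 4 nodes with a double edge between the middle two (F_4). A semisimple Lie algebra decomposes uniquely as the direct sum of simple ideals, one per connected component of its Dynkin diagram, so g ≅ A_6 ⊕ F_4 (dimension 48 + 52 = 100).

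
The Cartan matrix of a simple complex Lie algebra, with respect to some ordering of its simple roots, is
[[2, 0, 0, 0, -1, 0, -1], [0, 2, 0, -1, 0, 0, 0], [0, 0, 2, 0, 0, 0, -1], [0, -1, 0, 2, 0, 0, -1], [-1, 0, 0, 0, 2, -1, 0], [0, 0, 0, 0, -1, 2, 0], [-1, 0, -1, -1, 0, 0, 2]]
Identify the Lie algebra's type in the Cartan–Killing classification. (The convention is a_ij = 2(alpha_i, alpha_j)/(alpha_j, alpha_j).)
The matrix has rank 7 with 2's on the diagonal. Reading the off-diagonal entries as Dynkin edges (a single edge where a_ij = a_ji = -1; a double or triple edge where a_ij * a_ji = 2 or 3), the diagram is a chain of 6 nodes with one extra node attached to the third node from one end (E_7). One simple-root ordering that puts it in standard form is (alpha_2, alpha_3, alpha_4, alpha_7, alpha_1, alpha_5, alpha_6). So the algebra is type E_7.

E7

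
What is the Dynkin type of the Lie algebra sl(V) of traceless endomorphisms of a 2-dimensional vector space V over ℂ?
A_1

This is sl(2), which has dimension 2^2 - 1 = 3 and rank 2 - 1 = 1 (a Cartan subalgebra is the diagonal traceless matrices). In the classification of classical Lie algebras, the special linear algebra sl(n+1) has type A_n; here n = 1, so the Dynkin diagram is a chain of 1 nodes with single edges (A_1). Hence the type is A_1.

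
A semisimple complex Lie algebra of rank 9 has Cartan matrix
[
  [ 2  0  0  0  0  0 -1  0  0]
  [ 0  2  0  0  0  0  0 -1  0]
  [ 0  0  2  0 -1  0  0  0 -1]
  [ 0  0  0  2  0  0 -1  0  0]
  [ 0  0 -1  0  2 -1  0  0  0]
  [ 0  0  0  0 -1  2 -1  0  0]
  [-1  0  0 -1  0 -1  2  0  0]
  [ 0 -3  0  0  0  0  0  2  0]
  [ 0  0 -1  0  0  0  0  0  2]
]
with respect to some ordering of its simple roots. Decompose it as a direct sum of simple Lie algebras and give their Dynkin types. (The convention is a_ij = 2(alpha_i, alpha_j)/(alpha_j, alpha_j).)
type D_7 + type G_2

The diagram associated to this matrix has two connected components: the simple roots {alpha_1, alpha_3, alpha_4, alpha_5, alpha_6, alpha_7, alpha_9} form a chain of 5 nodes with a fork of two nodes at one end (D_7), and {alpha_2, alpha_8} form two nodes joined by a triple edge (G_2). A semisimple Lie algebra decomposes uniquely as the direct sum of simple ideals, one per connected component of its Dynkin diagram, so g ≅ D_7 ⊕ G_2 (dimension 91 + 14 = 105).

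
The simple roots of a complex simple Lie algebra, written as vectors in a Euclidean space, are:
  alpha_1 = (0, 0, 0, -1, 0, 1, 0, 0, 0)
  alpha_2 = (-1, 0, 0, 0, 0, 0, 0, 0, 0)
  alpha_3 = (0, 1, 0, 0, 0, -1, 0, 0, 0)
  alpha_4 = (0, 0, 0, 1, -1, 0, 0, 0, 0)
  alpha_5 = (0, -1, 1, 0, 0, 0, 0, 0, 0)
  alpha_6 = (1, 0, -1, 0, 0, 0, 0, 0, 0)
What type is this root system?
Compute the Cartan integers a_ij = 2(alpha_i, alpha_j)/(alpha_j, alpha_j); the resulting 6x6 Cartan matrix is
[[2, 0, -1, -1, 0, 0], [0, 2, 0, 0, 0, -1], [-1, 0, 2, 0, -1, 0], [-1, 0, 0, 2, 0, 0], [0, 0, -1, 0, 2, -1], [0, -2, 0, 0, -1, 2]].
The roots have two lengths (squared-length ratio 2:1); the short ones are alpha_{2}. The associated Dynkin diagram is a chain of 6 nodes with a double edge at one end; the terminal node there is the unique short simple root (B_6), so the type is B_6 (the algebra so(13)).

type B_6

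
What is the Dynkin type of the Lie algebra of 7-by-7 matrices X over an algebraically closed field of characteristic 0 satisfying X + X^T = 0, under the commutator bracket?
This is so(7) with 7 odd, which has dimension 7(7-1)/2 = 21 and rank (7-1)/2 = 3. In the classification of classical Lie algebras, the orthogonal algebra so(2n+1) in an odd number of variables has type B_n; here n = 3, so the Dynkin diagram is a chain of 3 nodes with a double edge at one end; the terminal node there is the unique short simple root (B_3). Hence the type is B_3.

B_3 (so(7))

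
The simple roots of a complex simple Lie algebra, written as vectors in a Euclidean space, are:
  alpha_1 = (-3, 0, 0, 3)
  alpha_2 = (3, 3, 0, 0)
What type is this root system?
Compute the Cartan integers a_ij = 2(alpha_i, alpha_j)/(alpha_j, alpha_j); the resulting 2x2 Cartan matrix is
[[2, -1], [-1, 2]].
All simple roots have the same length, so the diagram is simply laced. The associated Dynkin diagram is a chain of 2 nodes with single edges (A_2), so the type is A_2 (the algebra sl(3)).

A_2 (sl(3))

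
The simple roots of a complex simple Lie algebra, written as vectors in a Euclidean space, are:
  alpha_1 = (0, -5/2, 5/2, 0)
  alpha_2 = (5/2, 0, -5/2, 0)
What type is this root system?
A2

Compute the Cartan integers a_ij = 2(alpha_i, alpha_j)/(alpha_j, alpha_j); the resulting 2x2 Cartan matrix is
[[2, -1], [-1, 2]].
All simple roots have the same length, so the diagram is simply laced. The associated Dynkin diagram is a chain of 2 nodes with single edges (A_2), so the type is A_2 (the algebra sl(3)).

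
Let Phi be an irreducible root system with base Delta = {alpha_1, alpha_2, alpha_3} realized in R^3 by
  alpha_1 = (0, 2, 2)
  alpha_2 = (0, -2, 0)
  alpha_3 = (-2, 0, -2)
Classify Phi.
B_3 (so(7))

Compute the Cartan integers a_ij = 2(alpha_i, alpha_j)/(alpha_j, alpha_j); the resulting 3x3 Cartan matrix is
[[2, -2, -1], [-1, 2, 0], [-1, 0, 2]].
The roots have two lengths (squared-length ratio 2:1); the short ones are alpha_{2}. The associated Dynkin diagram is a chain of 3 nodes with a double edge at one end; the terminal node there is the unique short simple root (B_3), so the type is B_3 (the algebra so(7)).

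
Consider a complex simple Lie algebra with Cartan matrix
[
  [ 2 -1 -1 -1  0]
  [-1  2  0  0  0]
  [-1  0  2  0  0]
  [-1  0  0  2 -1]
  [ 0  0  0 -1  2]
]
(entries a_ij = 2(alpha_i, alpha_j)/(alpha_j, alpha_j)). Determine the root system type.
The matrix has rank 5 with 2's on the diagonal. Reading the off-diagonal entries as Dynkin edges (a single edge where a_ij = a_ji = -1; a double or triple edge where a_ij * a_ji = 2 or 3), the diagram is a chain of 3 nodes with a fork of two nodes at one end (D_5). One simple-root ordering that puts it in standard form is (alpha_5, alpha_4, alpha_1, alpha_2, alpha_3). So the algebra is type D_5, i.e. so(10).

D_5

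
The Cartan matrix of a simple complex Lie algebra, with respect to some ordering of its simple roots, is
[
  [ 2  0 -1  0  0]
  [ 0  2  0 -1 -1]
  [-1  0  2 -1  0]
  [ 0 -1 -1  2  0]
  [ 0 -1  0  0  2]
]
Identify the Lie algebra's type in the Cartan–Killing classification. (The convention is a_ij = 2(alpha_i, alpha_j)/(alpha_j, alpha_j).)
A_5 (sl(6))

The matrix has rank 5 with 2's on the diagonal. Reading the off-diagonal entries as Dynkin edges (a single edge where a_ij = a_ji = -1; a double or triple edge where a_ij * a_ji = 2 or 3), the diagram is a chain of 5 nodes with single edges (A_5). One simple-root ordering that puts it in standard form is (alpha_1, alpha_3, alpha_4, alpha_2, alpha_5). So the algebra is type A_5, i.e. sl(6).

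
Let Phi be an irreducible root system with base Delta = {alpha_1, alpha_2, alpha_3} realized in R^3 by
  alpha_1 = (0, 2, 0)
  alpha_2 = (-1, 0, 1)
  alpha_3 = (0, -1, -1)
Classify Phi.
type C_3

Compute the Cartan integers a_ij = 2(alpha_i, alpha_j)/(alpha_j, alpha_j); the resulting 3x3 Cartan matrix is
[[2, 0, -2], [0, 2, -1], [-1, -1, 2]].
The roots have two lengths (squared-length ratio 2:1); the short ones are alpha_{2,3}. The associated Dynkin diagram is a chain of 3 nodes with a double edge at one end; the terminal node there is the unique long simple root (C_3), so the type is C_3 (the algebra sp(6)).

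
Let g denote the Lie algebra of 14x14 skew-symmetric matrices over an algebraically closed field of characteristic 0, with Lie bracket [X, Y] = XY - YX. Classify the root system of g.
D_7

This is so(14) with 14 even, which has dimension 14(14-1)/2 = 91 and rank 14/2 = 7. In the classification of classical Lie algebras, the orthogonal algebra so(2n) in an even number of variables has type D_n; here n = 7, so the Dynkin diagram is a chain of 5 nodes with a fork of two nodes at one end (D_7). Hence the type is D_7.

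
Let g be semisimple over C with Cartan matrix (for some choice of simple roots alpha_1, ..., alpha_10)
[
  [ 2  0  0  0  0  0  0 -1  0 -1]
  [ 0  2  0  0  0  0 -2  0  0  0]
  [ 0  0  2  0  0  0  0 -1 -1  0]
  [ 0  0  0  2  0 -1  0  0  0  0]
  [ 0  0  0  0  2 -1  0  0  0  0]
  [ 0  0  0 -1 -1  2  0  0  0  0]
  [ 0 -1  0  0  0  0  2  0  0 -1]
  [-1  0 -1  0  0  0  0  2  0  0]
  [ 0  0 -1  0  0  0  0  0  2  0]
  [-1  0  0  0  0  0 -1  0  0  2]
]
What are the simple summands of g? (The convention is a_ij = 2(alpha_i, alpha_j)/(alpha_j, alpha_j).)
The diagram associated to this matrix has two connected components: the simple roots {alpha_4, alpha_5, alpha_6} form a chain of 3 nodes with single edges (A_3), and {alpha_1, alpha_2, alpha_3, alpha_7, alpha_8, alpha_9, alpha_10} form a chain of 7 nodes with a double edge at one end; the terminal node there is the unique long simple root (C_7). A semisimple Lie algebra decomposes uniquely as the direct sum of simple ideals, one per connected component of its Dynkin diagram, so g ≅ A_3 ⊕ C_7 (dimension 15 + 105 = 120).

A_3 (sl(4)) ⊕ C_7 (sp(14))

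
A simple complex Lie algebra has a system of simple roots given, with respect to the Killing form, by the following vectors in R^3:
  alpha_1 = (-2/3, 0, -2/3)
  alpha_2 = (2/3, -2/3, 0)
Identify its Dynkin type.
A2

Compute the Cartan integers a_ij = 2(alpha_i, alpha_j)/(alpha_j, alpha_j); the resulting 2x2 Cartan matrix is
[[2, -1], [-1, 2]].
All simple roots have the same length, so the diagram is simply laced. The associated Dynkin diagram is a chain of 2 nodes with single edges (A_2), so the type is A_2 (the algebra sl(3)).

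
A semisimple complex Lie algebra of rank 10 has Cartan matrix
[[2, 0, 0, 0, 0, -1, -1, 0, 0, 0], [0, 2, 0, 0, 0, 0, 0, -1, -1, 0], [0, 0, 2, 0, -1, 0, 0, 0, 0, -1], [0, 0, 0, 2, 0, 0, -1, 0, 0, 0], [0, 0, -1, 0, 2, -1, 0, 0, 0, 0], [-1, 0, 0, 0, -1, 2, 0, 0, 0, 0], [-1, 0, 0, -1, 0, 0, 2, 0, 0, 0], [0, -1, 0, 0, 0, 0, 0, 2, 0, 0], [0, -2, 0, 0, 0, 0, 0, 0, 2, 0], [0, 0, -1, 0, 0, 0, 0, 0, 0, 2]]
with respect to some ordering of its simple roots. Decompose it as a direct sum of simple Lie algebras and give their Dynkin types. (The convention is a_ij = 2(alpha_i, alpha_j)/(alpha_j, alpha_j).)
The diagram associated to this matrix has two connected components: the simple roots {alpha_1, alpha_3, alpha_4, alpha_5, alpha_6, alpha_7, alpha_10} form a chain of 7 nodes with single edges (A_7), and {alpha_2, alpha_8, alpha_9} form a chain of 3 nodes with a double edge at one end; the terminal node there is the unique long simple root (C_3). A semisimple Lie algebra decomposes uniquely as the direct sum of simple ideals, one per connected component of its Dynkin diagram, so g ≅ A_7 ⊕ C_3 (dimension 63 + 21 = 84).

A_7 ⊕ C_3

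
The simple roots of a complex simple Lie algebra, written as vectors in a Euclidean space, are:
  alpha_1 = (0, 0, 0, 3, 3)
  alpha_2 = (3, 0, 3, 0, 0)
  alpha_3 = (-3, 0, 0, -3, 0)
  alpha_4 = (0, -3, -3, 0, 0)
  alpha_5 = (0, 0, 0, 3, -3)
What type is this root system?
type D_5

Compute the Cartan integers a_ij = 2(alpha_i, alpha_j)/(alpha_j, alpha_j); the resulting 5x5 Cartan matrix is
[[2, 0, -1, 0, 0], [0, 2, -1, -1, 0], [-1, -1, 2, 0, -1], [0, -1, 0, 2, 0], [0, 0, -1, 0, 2]].
All simple roots have the same length, so the diagram is simply laced. The associated Dynkin diagram is a chain of 3 nodes with a fork of two nodes at one end (D_5), so the type is D_5 (the algebra so(10)).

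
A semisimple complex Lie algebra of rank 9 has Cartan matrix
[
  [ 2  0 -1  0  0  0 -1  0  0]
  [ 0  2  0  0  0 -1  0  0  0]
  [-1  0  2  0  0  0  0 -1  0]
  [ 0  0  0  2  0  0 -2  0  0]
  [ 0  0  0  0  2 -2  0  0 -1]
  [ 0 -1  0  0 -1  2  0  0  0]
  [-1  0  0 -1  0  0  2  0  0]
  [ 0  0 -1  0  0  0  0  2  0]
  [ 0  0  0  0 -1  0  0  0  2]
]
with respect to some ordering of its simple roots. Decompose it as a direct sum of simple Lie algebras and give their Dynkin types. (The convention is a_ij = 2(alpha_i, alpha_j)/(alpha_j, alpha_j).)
The diagram associated to this matrix has two connected components: the simple roots {alpha_1, alpha_3, alpha_4, alpha_7, alpha_8} form a chain of 5 nodes with a double edge at one end; the terminal node there is the unique long simple root (C_5), and {alpha_2, alpha_5, alpha_6, alpha_9} form a chain of 4 nodes with a double edge between the middle two (F_4). A semisimple Lie algebra decomposes uniquely as the direct sum of simple ideals, one per connected component of its Dynkin diagram, so g ≅ C_5 ⊕ F_4 (dimension 55 + 52 = 107).

C_5 (sp(10)) + F_4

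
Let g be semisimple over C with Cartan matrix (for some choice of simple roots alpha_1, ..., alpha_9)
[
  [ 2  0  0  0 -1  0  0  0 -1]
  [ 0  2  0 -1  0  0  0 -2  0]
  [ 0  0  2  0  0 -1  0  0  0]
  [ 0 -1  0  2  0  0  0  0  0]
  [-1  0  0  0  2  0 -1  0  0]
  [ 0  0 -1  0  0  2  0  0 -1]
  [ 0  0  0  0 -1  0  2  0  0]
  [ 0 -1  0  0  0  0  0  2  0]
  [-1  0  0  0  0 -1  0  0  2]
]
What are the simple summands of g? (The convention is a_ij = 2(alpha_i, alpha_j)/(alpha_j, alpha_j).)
The diagram associated to this matrix has two connected components: the simple roots {alpha_1, alpha_3, alpha_5, alpha_6, alpha_7, alpha_9} form a chain of 6 nodes with single edges (A_6), and {alpha_2, alpha_4, alpha_8} form a chain of 3 nodes with a double edge at one end; the terminal node there is the unique short simple root (B_3). A semisimple Lie algebra decomposes uniquely as the direct sum of simple ideals, one per connected component of its Dynkin diagram, so g ≅ A_6 ⊕ B_3 (dimension 48 + 21 = 69).

A_6 ⊕ B_3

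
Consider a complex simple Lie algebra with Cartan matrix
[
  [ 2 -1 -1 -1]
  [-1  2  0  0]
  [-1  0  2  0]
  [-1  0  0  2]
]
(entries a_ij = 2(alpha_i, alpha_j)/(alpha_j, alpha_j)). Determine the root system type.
D4

The matrix has rank 4 with 2's on the diagonal. Reading the off-diagonal entries as Dynkin edges (a single edge where a_ij = a_ji = -1; a double or triple edge where a_ij * a_ji = 2 or 3), the diagram is a chain of 2 nodes with a fork of two nodes at one end (D_4). One simple-root ordering that puts it in standard form is (alpha_4, alpha_1, alpha_2, alpha_3). So the algebra is type D_4, i.e. so(8).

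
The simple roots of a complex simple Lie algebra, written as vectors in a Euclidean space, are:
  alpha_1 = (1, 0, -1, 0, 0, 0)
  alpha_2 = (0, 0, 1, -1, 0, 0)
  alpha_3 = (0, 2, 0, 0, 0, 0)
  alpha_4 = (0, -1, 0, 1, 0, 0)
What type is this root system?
C_4 (sp(8))

Compute the Cartan integers a_ij = 2(alpha_i, alpha_j)/(alpha_j, alpha_j); the resulting 4x4 Cartan matrix is
[[2, -1, 0, 0], [-1, 2, 0, -1], [0, 0, 2, -2], [0, -1, -1, 2]].
The roots have two lengths (squared-length ratio 2:1); the short ones are alpha_{1,2,4}. The associated Dynkin diagram is a chain of 4 nodes with a double edge at one end; the terminal node there is the unique long simple root (C_4), so the type is C_4 (the algebra sp(8)).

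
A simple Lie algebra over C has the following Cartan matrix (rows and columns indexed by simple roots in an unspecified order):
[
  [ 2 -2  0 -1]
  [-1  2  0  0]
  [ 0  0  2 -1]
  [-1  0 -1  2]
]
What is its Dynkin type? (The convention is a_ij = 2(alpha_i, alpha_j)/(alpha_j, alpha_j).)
type B_4

The matrix has rank 4 with 2's on the diagonal. Reading the off-diagonal entries as Dynkin edges (a single edge where a_ij = a_ji = -1; a double or triple edge where a_ij * a_ji = 2 or 3), the diagram is a chain of 4 nodes with a double edge at one end; the terminal node there is the unique short simple root (B_4). One simple-root ordering that puts it in standard form is (alpha_3, alpha_4, alpha_1, alpha_2). So the algebra is type B_4, i.e. so(9).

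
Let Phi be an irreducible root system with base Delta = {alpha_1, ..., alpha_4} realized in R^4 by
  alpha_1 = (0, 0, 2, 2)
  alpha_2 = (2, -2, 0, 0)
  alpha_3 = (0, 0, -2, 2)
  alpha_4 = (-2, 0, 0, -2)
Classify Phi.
Compute the Cartan integers a_ij = 2(alpha_i, alpha_j)/(alpha_j, alpha_j); the resulting 4x4 Cartan matrix is
[[2, 0, 0, -1], [0, 2, 0, -1], [0, 0, 2, -1], [-1, -1, -1, 2]].
All simple roots have the same length, so the diagram is simply laced. The associated Dynkin diagram is a chain of 2 nodes with a fork of two nodes at one end (D_4), so the type is D_4 (the algebra so(8)).

D_4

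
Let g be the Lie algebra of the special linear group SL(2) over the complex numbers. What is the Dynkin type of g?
This is sl(2), which has dimension 2^2 - 1 = 3 and rank 2 - 1 = 1 (a Cartan subalgebra is the diagonal traceless matrices). In the classification of classical Lie algebras, the special linear algebra sl(n+1) has type A_n; here n = 1, so the Dynkin diagram is a chain of 1 nodes with single edges (A_1). Hence the type is A_1.

type A_1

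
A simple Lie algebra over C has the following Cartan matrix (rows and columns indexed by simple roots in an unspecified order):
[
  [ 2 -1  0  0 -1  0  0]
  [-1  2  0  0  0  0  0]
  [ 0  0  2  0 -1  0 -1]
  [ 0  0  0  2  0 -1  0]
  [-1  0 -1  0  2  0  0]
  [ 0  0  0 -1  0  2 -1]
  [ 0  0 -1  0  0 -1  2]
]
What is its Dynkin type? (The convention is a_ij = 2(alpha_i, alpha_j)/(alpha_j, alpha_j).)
The matrix has rank 7 with 2's on the diagonal. Reading the off-diagonal entries as Dynkin edges (a single edge where a_ij = a_ji = -1; a double or triple edge where a_ij * a_ji = 2 or 3), the diagram is a chain of 7 nodes with single edges (A_7). One simple-root ordering that puts it in standard form is (alpha_4, alpha_6, alpha_7, alpha_3, alpha_5, alpha_1, alpha_2). So the algebra is type A_7, i.e. sl(8).

A7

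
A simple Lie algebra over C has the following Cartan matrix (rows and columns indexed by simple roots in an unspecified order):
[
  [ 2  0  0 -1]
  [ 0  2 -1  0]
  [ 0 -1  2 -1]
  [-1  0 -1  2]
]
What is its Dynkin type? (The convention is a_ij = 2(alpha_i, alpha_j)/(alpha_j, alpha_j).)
The matrix has rank 4 with 2's on the diagonal. Reading the off-diagonal entries as Dynkin edges (a single edge where a_ij = a_ji = -1; a double or triple edge where a_ij * a_ji = 2 or 3), the diagram is a chain of 4 nodes with single edges (A_4). One simple-root ordering that puts it in standard form is (alpha_2, alpha_3, alpha_4, alpha_1). So the algebra is type A_4, i.e. sl(5).

A4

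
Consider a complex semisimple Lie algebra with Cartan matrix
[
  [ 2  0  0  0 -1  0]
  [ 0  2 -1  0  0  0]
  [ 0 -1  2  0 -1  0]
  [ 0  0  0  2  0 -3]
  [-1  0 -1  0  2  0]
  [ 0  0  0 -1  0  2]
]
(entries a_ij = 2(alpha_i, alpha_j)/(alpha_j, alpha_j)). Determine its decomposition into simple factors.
type A_4 ⊕ type G_2

The diagram associated to this matrix has two connected components: the simple roots {alpha_1, alpha_2, alpha_3, alpha_5} form a chain of 4 nodes with single edges (A_4), and {alpha_4, alpha_6} form two nodes joined by a triple edge (G_2). A semisimple Lie algebra decomposes uniquely as the direct sum of simple ideals, one per connected component of its Dynkin diagram, so g ≅ A_4 ⊕ G_2 (dimension 24 + 14 = 38).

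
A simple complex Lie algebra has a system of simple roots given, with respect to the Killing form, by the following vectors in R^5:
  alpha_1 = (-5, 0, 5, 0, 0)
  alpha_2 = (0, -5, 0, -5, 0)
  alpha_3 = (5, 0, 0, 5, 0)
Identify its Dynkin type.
Compute the Cartan integers a_ij = 2(alpha_i, alpha_j)/(alpha_j, alpha_j); the resulting 3x3 Cartan matrix is
[[2, 0, -1], [0, 2, -1], [-1, -1, 2]].
All simple roots have the same length, so the diagram is simply laced. The associated Dynkin diagram is a chain of 3 nodes with single edges (A_3), so the type is A_3 (the algebra sl(4)).

A3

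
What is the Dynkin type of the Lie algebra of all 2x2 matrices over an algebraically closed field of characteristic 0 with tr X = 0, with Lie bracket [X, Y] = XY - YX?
This is sl(2), which has dimension 2^2 - 1 = 3 and rank 2 - 1 = 1 (a Cartan subalgebra is the diagonal traceless matrices). In the classification of classical Lie algebras, the special linear algebra sl(n+1) has type A_n; here n = 1, so the Dynkin diagram is a chain of 1 nodes with single edges (A_1). Hence the type is A_1.

A_1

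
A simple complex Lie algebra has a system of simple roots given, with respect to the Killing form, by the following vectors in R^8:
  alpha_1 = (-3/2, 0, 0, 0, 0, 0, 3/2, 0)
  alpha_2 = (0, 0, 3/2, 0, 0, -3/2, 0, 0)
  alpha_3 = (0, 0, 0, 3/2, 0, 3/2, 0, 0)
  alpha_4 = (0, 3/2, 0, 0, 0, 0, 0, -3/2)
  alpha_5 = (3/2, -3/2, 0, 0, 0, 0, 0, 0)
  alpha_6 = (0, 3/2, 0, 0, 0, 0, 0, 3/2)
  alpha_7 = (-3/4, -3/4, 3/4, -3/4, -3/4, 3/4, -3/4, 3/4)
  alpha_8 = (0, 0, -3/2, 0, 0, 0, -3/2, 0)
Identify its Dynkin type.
Compute the Cartan integers a_ij = 2(alpha_i, alpha_j)/(alpha_j, alpha_j); the resulting 8x8 Cartan matrix is
[[2, 0, 0, 0, -1, 0, 0, -1], [0, 2, -1, 0, 0, 0, 0, -1], [0, -1, 2, 0, 0, 0, 0, 0], [0, 0, 0, 2, -1, 0, -1, 0], [-1, 0, 0, -1, 2, -1, 0, 0], [0, 0, 0, 0, -1, 2, 0, 0], [0, 0, 0, -1, 0, 0, 2, 0], [-1, -1, 0, 0, 0, 0, 0, 2]].
All simple roots have the same length, so the diagram is simply laced. The associated Dynkin diagram is a chain of 7 nodes with one extra node attached to the third node from one end (E_8), so the type is E_8.

type E_8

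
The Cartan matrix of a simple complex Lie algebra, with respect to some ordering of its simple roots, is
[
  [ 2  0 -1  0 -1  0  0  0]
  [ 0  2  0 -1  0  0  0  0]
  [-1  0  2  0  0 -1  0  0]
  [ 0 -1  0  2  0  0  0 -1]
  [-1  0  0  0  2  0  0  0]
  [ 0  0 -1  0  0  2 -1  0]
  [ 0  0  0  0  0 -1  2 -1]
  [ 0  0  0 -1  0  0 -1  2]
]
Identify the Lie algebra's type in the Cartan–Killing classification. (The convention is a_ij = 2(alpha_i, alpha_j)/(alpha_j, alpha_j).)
type A_8

The matrix has rank 8 with 2's on the diagonal. Reading the off-diagonal entries as Dynkin edges (a single edge where a_ij = a_ji = -1; a double or triple edge where a_ij * a_ji = 2 or 3), the diagram is a chain of 8 nodes with single edges (A_8). One simple-root ordering that puts it in standard form is (alpha_5, alpha_1, alpha_3, alpha_6, alpha_7, alpha_8, alpha_4, alpha_2). So the algebra is type A_8, i.e. sl(9).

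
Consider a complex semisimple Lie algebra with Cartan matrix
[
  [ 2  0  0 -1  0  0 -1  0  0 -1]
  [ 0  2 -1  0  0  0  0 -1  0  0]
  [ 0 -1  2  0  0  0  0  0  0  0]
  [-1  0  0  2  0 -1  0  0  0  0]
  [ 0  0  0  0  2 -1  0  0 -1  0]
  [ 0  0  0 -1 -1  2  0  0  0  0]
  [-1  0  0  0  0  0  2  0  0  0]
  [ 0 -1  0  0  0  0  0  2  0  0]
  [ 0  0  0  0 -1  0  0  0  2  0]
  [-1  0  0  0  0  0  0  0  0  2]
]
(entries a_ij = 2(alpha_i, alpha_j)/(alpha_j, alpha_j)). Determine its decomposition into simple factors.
A_3 (sl(4)) ⊕ D_7 (so(14))

The diagram associated to this matrix has two connected components: the simple roots {alpha_2, alpha_3, alpha_8} form a chain of 3 nodes with single edges (A_3), and {alpha_1, alpha_4, alpha_5, alpha_6, alpha_7, alpha_9, alpha_10} form a chain of 5 nodes with a fork of two nodes at one end (D_7). A semisimple Lie algebra decomposes uniquely as the direct sum of simple ideals, one per connected component of its Dynkin diagram, so g ≅ A_3 ⊕ D_7 (dimension 15 + 91 = 106).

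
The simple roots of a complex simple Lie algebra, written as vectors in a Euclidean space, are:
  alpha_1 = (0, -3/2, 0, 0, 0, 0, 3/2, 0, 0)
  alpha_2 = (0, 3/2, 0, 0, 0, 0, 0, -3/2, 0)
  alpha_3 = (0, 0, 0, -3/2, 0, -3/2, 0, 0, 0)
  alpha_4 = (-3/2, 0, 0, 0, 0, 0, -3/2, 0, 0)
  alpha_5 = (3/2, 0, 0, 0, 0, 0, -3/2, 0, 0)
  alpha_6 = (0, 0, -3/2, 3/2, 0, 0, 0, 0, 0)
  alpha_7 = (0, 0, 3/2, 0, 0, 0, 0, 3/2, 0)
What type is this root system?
D_7 (so(14))

Compute the Cartan integers a_ij = 2(alpha_i, alpha_j)/(alpha_j, alpha_j); the resulting 7x7 Cartan matrix is
[[2, -1, 0, -1, -1, 0, 0], [-1, 2, 0, 0, 0, 0, -1], [0, 0, 2, 0, 0, -1, 0], [-1, 0, 0, 2, 0, 0, 0], [-1, 0, 0, 0, 2, 0, 0], [0, 0, -1, 0, 0, 2, -1], [0, -1, 0, 0, 0, -1, 2]].
All simple roots have the same length, so the diagram is simply laced. The associated Dynkin diagram is a chain of 5 nodes with a fork of two nodes at one end (D_7), so the type is D_7 (the algebra so(14)).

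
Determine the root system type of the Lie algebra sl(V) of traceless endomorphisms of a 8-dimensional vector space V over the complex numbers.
type A_7

This is sl(8), which has dimension 8^2 - 1 = 63 and rank 8 - 1 = 7 (a Cartan subalgebra is the diagonal traceless matrices). In the classification of classical Lie algebras, the special linear algebra sl(n+1) has type A_n; here n = 7, so the Dynkin diagram is a chain of 7 nodes with single edges (A_7). Hence the type is A_7.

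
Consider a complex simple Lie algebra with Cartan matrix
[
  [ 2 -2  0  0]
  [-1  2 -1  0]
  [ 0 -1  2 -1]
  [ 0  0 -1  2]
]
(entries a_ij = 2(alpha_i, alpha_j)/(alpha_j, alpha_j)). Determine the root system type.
The matrix has rank 4 with 2's on the diagonal. Reading the off-diagonal entries as Dynkin edges (a single edge where a_ij = a_ji = -1; a double or triple edge where a_ij * a_ji = 2 or 3), the diagram is a chain of 4 nodes with a double edge at one end; the terminal node there is the unique long simple root (C_4). One simple-root ordering that puts it in standard form is (alpha_4, alpha_3, alpha_2, alpha_1). So the algebra is type C_4, i.e. sp(8).

type C_4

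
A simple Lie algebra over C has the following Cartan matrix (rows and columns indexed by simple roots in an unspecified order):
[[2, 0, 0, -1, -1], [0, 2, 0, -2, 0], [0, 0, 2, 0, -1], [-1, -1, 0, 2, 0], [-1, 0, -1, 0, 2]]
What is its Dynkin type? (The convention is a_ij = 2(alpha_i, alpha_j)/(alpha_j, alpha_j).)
The matrix has rank 5 with 2's on the diagonal. Reading the off-diagonal entries as Dynkin edges (a single edge where a_ij = a_ji = -1; a double or triple edge where a_ij * a_ji = 2 or 3), the diagram is a chain of 5 nodes with a double edge at one end; the terminal node there is the unique long simple root (C_5). One simple-root ordering that puts it in standard form is (alpha_3, alpha_5, alpha_1, alpha_4, alpha_2). So the algebra is type C_5, i.e. sp(10).

type C_5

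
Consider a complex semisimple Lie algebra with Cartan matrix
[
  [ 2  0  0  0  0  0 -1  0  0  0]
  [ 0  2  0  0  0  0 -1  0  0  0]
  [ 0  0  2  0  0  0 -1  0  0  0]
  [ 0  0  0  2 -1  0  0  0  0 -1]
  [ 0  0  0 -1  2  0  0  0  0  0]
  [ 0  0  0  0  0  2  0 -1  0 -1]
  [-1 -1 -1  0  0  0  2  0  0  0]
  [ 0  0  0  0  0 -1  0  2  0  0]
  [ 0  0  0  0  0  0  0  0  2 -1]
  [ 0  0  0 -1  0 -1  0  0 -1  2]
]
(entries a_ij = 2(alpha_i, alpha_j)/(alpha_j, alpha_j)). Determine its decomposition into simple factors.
D_4 (so(8)) + E_6

The diagram associated to this matrix has two connected components: the simple roots {alpha_1, alpha_2, alpha_3, alpha_7} form a chain of 2 nodes with a fork of two nodes at one end (D_4), and {alpha_4, alpha_5, alpha_6, alpha_8, alpha_9, alpha_10} form a chain of 5 nodes with one extra node attached to the third node from one end (E_6). A semisimple Lie algebra decomposes uniquely as the direct sum of simple ideals, one per connected component of its Dynkin diagram, so g ≅ D_4 ⊕ E_6 (dimension 28 + 78 = 106).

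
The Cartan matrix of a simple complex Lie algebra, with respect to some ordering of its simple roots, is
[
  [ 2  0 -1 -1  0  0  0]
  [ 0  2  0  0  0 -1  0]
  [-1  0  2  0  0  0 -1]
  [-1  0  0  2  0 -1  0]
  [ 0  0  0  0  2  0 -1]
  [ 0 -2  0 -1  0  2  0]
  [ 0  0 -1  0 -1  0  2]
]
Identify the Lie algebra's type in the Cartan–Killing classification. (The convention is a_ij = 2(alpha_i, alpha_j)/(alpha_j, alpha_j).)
B7

The matrix has rank 7 with 2's on the diagonal. Reading the off-diagonal entries as Dynkin edges (a single edge where a_ij = a_ji = -1; a double or triple edge where a_ij * a_ji = 2 or 3), the diagram is a chain of 7 nodes with a double edge at one end; the terminal node there is the unique short simple root (B_7). One simple-root ordering that puts it in standard form is (alpha_5, alpha_7, alpha_3, alpha_1, alpha_4, alpha_6, alpha_2). So the algebra is type B_7, i.e. so(15).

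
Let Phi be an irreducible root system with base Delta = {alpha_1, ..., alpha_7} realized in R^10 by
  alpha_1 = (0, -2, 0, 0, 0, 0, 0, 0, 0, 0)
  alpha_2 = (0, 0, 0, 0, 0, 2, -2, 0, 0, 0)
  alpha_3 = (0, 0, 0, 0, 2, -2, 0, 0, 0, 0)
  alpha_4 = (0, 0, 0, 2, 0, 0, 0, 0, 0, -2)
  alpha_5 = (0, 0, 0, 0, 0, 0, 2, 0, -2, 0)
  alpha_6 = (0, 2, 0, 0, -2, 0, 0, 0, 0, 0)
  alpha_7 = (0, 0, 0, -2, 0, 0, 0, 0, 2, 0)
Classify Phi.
Compute the Cartan integers a_ij = 2(alpha_i, alpha_j)/(alpha_j, alpha_j); the resulting 7x7 Cartan matrix is
[[2, 0, 0, 0, 0, -1, 0], [0, 2, -1, 0, -1, 0, 0], [0, -1, 2, 0, 0, -1, 0], [0, 0, 0, 2, 0, 0, -1], [0, -1, 0, 0, 2, 0, -1], [-2, 0, -1, 0, 0, 2, 0], [0, 0, 0, -1, -1, 0, 2]].
The roots have two lengths (squared-length ratio 2:1); the short ones are alpha_{1}. The associated Dynkin diagram is a chain of 7 nodes with a double edge at one end; the terminal node there is the unique short simple root (B_7), so the type is B_7 (the algebra so(15)).

B7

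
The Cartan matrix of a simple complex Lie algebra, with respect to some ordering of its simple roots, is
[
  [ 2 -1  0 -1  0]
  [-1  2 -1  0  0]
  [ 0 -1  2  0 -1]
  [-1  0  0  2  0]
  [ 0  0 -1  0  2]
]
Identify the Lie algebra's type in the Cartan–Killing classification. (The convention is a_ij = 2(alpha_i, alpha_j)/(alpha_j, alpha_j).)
type A_5

The matrix has rank 5 with 2's on the diagonal. Reading the off-diagonal entries as Dynkin edges (a single edge where a_ij = a_ji = -1; a double or triple edge where a_ij * a_ji = 2 or 3), the diagram is a chain of 5 nodes with single edges (A_5). One simple-root ordering that puts it in standard form is (alpha_5, alpha_3, alpha_2, alpha_1, alpha_4). So the algebra is type A_5, i.e. sl(6).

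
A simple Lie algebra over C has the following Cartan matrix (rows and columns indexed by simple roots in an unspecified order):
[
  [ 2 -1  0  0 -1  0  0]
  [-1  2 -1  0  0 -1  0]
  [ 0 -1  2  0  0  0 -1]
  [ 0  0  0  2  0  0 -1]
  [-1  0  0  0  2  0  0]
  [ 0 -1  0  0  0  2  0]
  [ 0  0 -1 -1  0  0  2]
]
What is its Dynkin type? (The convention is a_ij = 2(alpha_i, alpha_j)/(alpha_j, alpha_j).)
type E_7

The matrix has rank 7 with 2's on the diagonal. Reading the off-diagonal entries as Dynkin edges (a single edge where a_ij = a_ji = -1; a double or triple edge where a_ij * a_ji = 2 or 3), the diagram is a chain of 6 nodes with one extra node attached to the third node from one end (E_7). One simple-root ordering that puts it in standard form is (alpha_5, alpha_6, alpha_1, alpha_2, alpha_3, alpha_7, alpha_4). So the algebra is type E_7.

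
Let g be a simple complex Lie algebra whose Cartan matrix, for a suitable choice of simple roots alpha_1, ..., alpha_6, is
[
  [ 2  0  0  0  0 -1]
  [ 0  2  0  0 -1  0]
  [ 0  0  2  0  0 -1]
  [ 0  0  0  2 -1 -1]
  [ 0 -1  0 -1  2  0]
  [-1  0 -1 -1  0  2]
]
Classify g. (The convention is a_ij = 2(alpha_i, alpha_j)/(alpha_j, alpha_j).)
type D_6

The matrix has rank 6 with 2's on the diagonal. Reading the off-diagonal entries as Dynkin edges (a single edge where a_ij = a_ji = -1; a double or triple edge where a_ij * a_ji = 2 or 3), the diagram is a chain of 4 nodes with a fork of two nodes at one end (D_6). One simple-root ordering that puts it in standard form is (alpha_2, alpha_5, alpha_4, alpha_6, alpha_1, alpha_3). So the algebra is type D_6, i.e. so(12).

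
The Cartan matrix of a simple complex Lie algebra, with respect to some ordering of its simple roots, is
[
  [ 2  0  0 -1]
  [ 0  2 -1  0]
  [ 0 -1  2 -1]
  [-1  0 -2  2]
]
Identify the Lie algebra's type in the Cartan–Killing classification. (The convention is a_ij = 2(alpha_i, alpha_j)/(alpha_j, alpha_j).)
The matrix has rank 4 with 2's on the diagonal. Reading the off-diagonal entries as Dynkin edges (a single edge where a_ij = a_ji = -1; a double or triple edge where a_ij * a_ji = 2 or 3), the diagram is a chain of 4 nodes with a double edge between the middle two (F_4). One simple-root ordering that puts it in standard form is (alpha_1, alpha_4, alpha_3, alpha_2). So the algebra is type F_4.

type F_4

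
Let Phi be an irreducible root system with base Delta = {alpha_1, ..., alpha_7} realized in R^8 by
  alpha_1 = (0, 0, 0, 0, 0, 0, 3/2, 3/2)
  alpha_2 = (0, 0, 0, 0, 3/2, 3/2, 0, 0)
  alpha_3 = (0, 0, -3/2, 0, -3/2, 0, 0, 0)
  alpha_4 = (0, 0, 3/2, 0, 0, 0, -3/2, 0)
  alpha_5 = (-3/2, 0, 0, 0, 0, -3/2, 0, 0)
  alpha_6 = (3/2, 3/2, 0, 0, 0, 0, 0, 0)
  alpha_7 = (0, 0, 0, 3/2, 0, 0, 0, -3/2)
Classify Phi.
Compute the Cartan integers a_ij = 2(alpha_i, alpha_j)/(alpha_j, alpha_j); the resulting 7x7 Cartan matrix is
[[2, 0, 0, -1, 0, 0, -1], [0, 2, -1, 0, -1, 0, 0], [0, -1, 2, -1, 0, 0, 0], [-1, 0, -1, 2, 0, 0, 0], [0, -1, 0, 0, 2, -1, 0], [0, 0, 0, 0, -1, 2, 0], [-1, 0, 0, 0, 0, 0, 2]].
All simple roots have the same length, so the diagram is simply laced. The associated Dynkin diagram is a chain of 7 nodes with single edges (A_7), so the type is A_7 (the algebra sl(8)).

A_7 (sl(8))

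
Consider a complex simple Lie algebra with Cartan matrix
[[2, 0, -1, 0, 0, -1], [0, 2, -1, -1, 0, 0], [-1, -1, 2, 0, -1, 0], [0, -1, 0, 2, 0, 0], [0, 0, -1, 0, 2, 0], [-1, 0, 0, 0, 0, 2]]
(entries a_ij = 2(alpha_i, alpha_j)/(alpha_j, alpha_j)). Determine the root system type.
The matrix has rank 6 with 2's on the diagonal. Reading the off-diagonal entries as Dynkin edges (a single edge where a_ij = a_ji = -1; a double or triple edge where a_ij * a_ji = 2 or 3), the diagram is a chain of 5 nodes with one extra node attached to the third node from one end (E_6). One simple-root ordering that puts it in standard form is (alpha_6, alpha_5, alpha_1, alpha_3, alpha_2, alpha_4). So the algebra is type E_6.

type E_6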